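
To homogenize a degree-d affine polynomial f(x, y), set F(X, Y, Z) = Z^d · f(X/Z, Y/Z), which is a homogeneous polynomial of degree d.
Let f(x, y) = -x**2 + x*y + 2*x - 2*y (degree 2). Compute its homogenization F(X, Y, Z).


F(X, Y, Z) = -X**2 + X*Y + 2*X*Z - 2*Y*Z

deg(f) = 2.
Substitute x = X/Z, y = Y/Z into f, then multiply by Z^2.
  monomial -1·x^2·y^0 ↦ -1·X^2·Y^0·Z^0.
  monomial 1·x^1·y^1 ↦ 1·X^1·Y^1·Z^0.
  monomial 2·x^1·y^0 ↦ 2·X^1·Y^0·Z^1.
  monomial -2·x^0·y^1 ↦ -2·X^0·Y^1·Z^1.
Collecting: F(X, Y, Z) = -X**2 + X*Y + 2*X*Z - 2*Y*Z.


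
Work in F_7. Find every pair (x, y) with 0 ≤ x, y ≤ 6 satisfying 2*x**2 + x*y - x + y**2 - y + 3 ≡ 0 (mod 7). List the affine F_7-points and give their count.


Affine F_7-points: {(2, 3), (3, 1), (3, 4), (4, 1), (4, 3), (6, 4), (6, 5)}; count = 7.

For each of the 49 pairs (x, y) ∈ F_7², evaluate f(x, y) mod 7. Record the zeros.
  x = 0: [0↦3, 1↦3, 2↦5, 3↦2, 4↦1, 5↦2, 6↦5]  zeros at y ∈ ∅
  x = 1: [0↦4, 1↦5, 2↦1, 3↦6, 4↦6, 5↦1, 6↦5]  zeros at y ∈ ∅
  x = 2: [0↦2, 1↦4, 2↦1, 3↦0, 4↦1, 5↦4, 6↦2]  zeros at y ∈ {3}
  x = 3: [0↦4, 1↦0, 2↦5, 3↦5, 4↦0, 5↦4, 6↦3]  zeros at y ∈ {1, 4}
  x = 4: [0↦3, 1↦0, 2↦6, 3↦0, 4↦3, 5↦1, 6↦1]  zeros at y ∈ {1, 3}
  x = 5: [0↦6, 1↦4, 2↦4, 3↦6, 4↦3, 5↦2, 6↦3]  zeros at y ∈ ∅
  x = 6: [0↦6, 1↦5, 2↦6, 3↦2, 4↦0, 5↦0, 6↦2]  zeros at y ∈ {4, 5}
Collecting zeros: affine points = {(2, 3), (3, 1), (3, 4), (4, 1), (4, 3), (6, 4), (6, 5)}.
Total count |C(F_7)_aff| = 7.


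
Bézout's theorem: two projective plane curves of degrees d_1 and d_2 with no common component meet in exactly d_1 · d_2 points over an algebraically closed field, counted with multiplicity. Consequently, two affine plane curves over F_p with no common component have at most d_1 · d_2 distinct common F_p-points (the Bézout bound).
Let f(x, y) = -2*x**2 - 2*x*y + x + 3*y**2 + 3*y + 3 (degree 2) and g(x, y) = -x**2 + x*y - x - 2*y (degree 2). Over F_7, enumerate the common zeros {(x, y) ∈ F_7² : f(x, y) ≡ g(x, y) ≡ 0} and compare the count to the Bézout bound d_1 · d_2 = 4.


Common zeros: {(6, 0)}; count = 1; Bézout bound = 4.

deg(f) = 2, deg(g) = 2, so Bézout bound = 4.
Scan x ∈ F_7. For each x, list the y ∈ F_7 with f(x, y) ≡ 0 and those with g(x, y) ≡ 0 (mod 7); the common zeros in that column are the intersection.
  x = 0: f ≡ 0 at y ∈ {2, 4}; g ≡ 0 at y ∈ {0}; common: ∅.
  x = 1: f ≡ 0 at y ∈ ∅; g ≡ 0 at y ∈ {5}; common: ∅.
  x = 2: f ≡ 0 at y ∈ {2, 3}; g ≡ 0 at y ∈ ∅; common: ∅.
  x = 3: f ≡ 0 at y ∈ ∅; g ≡ 0 at y ∈ {5}; common: ∅.
  x = 4: f ≡ 0 at y ∈ ∅; g ≡ 0 at y ∈ {3}; common: ∅.
  x = 5: f ≡ 0 at y ∈ {0}; g ≡ 0 at y ∈ {3}; common: ∅.
  x = 6: f ≡ 0 at y ∈ {0, 3}; g ≡ 0 at y ∈ {0}; common: {0}.
Collecting: common zeros = {(6, 0)}, so the count is 1.
Comparison with the Bézout bound: 1 ≤ 4 = deg(f)·deg(g), as expected for curves with no common component (the affine F_7-count falls short of the bound because intersections may lie at infinity, over extension fields, or carry multiplicity).


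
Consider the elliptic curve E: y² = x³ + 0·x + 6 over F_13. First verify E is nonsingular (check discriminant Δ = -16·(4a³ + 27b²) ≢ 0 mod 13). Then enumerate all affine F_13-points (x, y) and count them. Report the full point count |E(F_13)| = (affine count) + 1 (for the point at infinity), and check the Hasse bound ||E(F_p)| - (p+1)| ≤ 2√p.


Affine points = {(2, 1), (2, 12), (5, 1), (5, 12), (6, 1), (6, 12)}; affine count = 6; |E(F_13)| = 7.

Discriminant check: Δ ∝ 4a³ + 27b² = 4·0³ + 27·6² = 4·0 + 27·36 ≡ 10 (mod 13). Nonzero ⇒ E is nonsingular.
For each x ∈ F_13, compute rhs = x³ + 0·x + 6 mod 13, then count y ∈ F_13 with y² ≡ rhs.
  x = 0: rhs = 6, matching y values: none (0 points).
  x = 1: rhs = 7, matching y values: none (0 points).
  x = 2: rhs = 1, matching y values: 1, 12 (2 points).
  x = 3: rhs = 7, matching y values: none (0 points).
  x = 4: rhs = 5, matching y values: none (0 points).
  x = 5: rhs = 1, matching y values: 1, 12 (2 points).
  x = 6: rhs = 1, matching y values: 1, 12 (2 points).
  x = 7: rhs = 11, matching y values: none (0 points).
  x = 8: rhs = 11, matching y values: none (0 points).
  x = 9: rhs = 7, matching y values: none (0 points).
  x = 10: rhs = 5, matching y values: none (0 points).
  x = 11: rhs = 11, matching y values: none (0 points).
  x = 12: rhs = 5, matching y values: none (0 points).
Total affine count: 6.
Full point count |E(F_13)| = 6 + 1 = 7.
Hasse bound: |7 − (13+1)| = |-7| = 7 ≤ 2√13 ≈ 7.2111 ✓.


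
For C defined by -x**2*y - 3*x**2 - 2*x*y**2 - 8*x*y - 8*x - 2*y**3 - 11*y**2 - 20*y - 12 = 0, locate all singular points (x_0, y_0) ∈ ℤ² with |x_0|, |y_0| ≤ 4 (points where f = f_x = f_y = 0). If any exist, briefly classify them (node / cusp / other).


Singular points: {(0, -2)}; classification: node.

Compute partial derivatives:
  f_x = -2*x*y - 6*x - 2*y**2 - 8*y - 8.
  f_y = -x**2 - 4*x*y - 8*x - 6*y**2 - 22*y - 20.
Scan x_0 ∈ {−4, ..., 4}. For each x_0, f_y(x_0, y) is a polynomial in y; find its integer roots y ∈ {−4, ..., 4}, then test f_x and f at those candidates.
  x = -4: f_y(-4, y) = -6*y**2 - 6*y - 4; no integer root y with |y| ≤ 4.
  x = -3: f_y(-3, y) = -6*y**2 - 10*y - 5; no integer root y with |y| ≤ 4.
  x = -2: f_y(-2, y) = -6*y**2 - 14*y - 8; vanishes at y ∈ {-1}. (-2, -1): f_x = 6 ≠ 0.
  x = -1: f_y(-1, y) = -6*y**2 - 18*y - 13; no integer root y with |y| ≤ 4.
  x = 0: f_y(0, y) = -6*y**2 - 22*y - 20; vanishes at y ∈ {-2}. (0, -2): f_x = 0, f = 0 — SINGULAR.
  x = 1: f_y(1, y) = -6*y**2 - 26*y - 29; no integer root y with |y| ≤ 4.
  x = 2: f_y(2, y) = -6*y**2 - 30*y - 40; no integer root y with |y| ≤ 4.
  x = 3: f_y(3, y) = -6*y**2 - 34*y - 53; no integer root y with |y| ≤ 4.
  x = 4: f_y(4, y) = -6*y**2 - 38*y - 68; no integer root y with |y| ≤ 4.
Only singular point on the grid: (0, -2).
Classify: substitute x = 0 + u, y = -2 + v and expand: f = -u**2*v - u**2 - 2*u*v**2 - 2*v**3 + v**2.
No constant or linear terms (consistent with a singular point). Quadratic part: -u**2 + v**2. Cubic part: -u**2*v - 2*u*v**2 - 2*v**3.
The quadratic part v**2 - u**2 = (v − u)(v + u) splits into two distinct linear factors, so there are two distinct tangent lines y − -2 = ±(x − 0) — this is a node (ordinary double point).
Classification: node.


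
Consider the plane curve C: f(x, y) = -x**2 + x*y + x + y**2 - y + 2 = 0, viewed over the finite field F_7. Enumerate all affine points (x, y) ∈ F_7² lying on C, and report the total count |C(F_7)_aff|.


Affine F_7-points: {(0, 4), (2, 0), (2, 6), (4, 2), (5, 4), (5, 6), (6, 0), (6, 2)}; count = 8.

For each of the 49 pairs (x, y) ∈ F_7², evaluate f(x, y) mod 7. Record the zeros.
  x = 0: [0↦2, 1↦2, 2↦4, 3↦1, 4↦0, 5↦1, 6↦4]  zeros at y ∈ {4}
  x = 1: [0↦2, 1↦3, 2↦6, 3↦4, 4↦4, 5↦6, 6↦3]  zeros at y ∈ ∅
  x = 2: [0↦0, 1↦2, 2↦6, 3↦5, 4↦6, 5↦2, 6↦0]  zeros at y ∈ {0, 6}
  x = 3: [0↦3, 1↦6, 2↦4, 3↦4, 4↦6, 5↦3, 6↦2]  zeros at y ∈ ∅
  x = 4: [0↦4, 1↦1, 2↦0, 3↦1, 4↦4, 5↦2, 6↦2]  zeros at y ∈ {2}
  x = 5: [0↦3, 1↦1, 2↦1, 3↦3, 4↦0, 5↦6, 6↦0]  zeros at y ∈ {4, 6}
  x = 6: [0↦0, 1↦6, 2↦0, 3↦3, 4↦1, 5↦1, 6↦3]  zeros at y ∈ {0, 2}
Collecting zeros: affine points = {(0, 4), (2, 0), (2, 6), (4, 2), (5, 4), (5, 6), (6, 0), (6, 2)}.
Total count |C(F_7)_aff| = 8.


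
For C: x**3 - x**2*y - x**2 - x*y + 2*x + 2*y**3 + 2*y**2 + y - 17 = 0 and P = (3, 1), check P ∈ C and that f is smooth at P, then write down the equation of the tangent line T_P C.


Tangent line at P: 16*x - y - 47 = 0.

Step 1: f(3, 1) = 0, so P lies on C.
Step 2: partial derivatives
  f_x(x, y) = 3*x**2 - 2*x*y - 2*x - y + 2, f_y(x, y) = -x**2 - x + 6*y**2 + 4*y + 1.
  f_x(P) = 16, f_y(P) = -1 (gradient nonzero, so P is smooth).
Step 3: tangent line at P: 16·(x − 3) + -1·(y − 1) = 0.
Expanding: 16*x - y - 47 = 0.


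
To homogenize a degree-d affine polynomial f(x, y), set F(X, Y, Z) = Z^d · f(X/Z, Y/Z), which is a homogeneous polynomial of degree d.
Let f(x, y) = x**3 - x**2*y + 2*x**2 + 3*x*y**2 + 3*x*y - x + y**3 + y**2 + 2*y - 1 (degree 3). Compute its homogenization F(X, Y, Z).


F(X, Y, Z) = X**3 - X**2*Y + 2*X**2*Z + 3*X*Y**2 + 3*X*Y*Z - X*Z**2 + Y**3 + Y**2*Z + 2*Y*Z**2 - Z**3

deg(f) = 3.
Substitute x = X/Z, y = Y/Z into f, then multiply by Z^3.
  monomial 1·x^3·y^0 ↦ 1·X^3·Y^0·Z^0.
  monomial -1·x^2·y^1 ↦ -1·X^2·Y^1·Z^0.
  monomial 2·x^2·y^0 ↦ 2·X^2·Y^0·Z^1.
  monomial 3·x^1·y^2 ↦ 3·X^1·Y^2·Z^0.
  monomial 3·x^1·y^1 ↦ 3·X^1·Y^1·Z^1.
  monomial -1·x^1·y^0 ↦ -1·X^1·Y^0·Z^2.
  monomial 1·x^0·y^3 ↦ 1·X^0·Y^3·Z^0.
  monomial 1·x^0·y^2 ↦ 1·X^0·Y^2·Z^1.
  monomial 2·x^0·y^1 ↦ 2·X^0·Y^1·Z^2.
  monomial -1·x^0·y^0 ↦ -1·X^0·Y^0·Z^3.
Collecting: F(X, Y, Z) = X**3 - X**2*Y + 2*X**2*Z + 3*X*Y**2 + 3*X*Y*Z - X*Z**2 + Y**3 + Y**2*Z + 2*Y*Z**2 - Z**3.


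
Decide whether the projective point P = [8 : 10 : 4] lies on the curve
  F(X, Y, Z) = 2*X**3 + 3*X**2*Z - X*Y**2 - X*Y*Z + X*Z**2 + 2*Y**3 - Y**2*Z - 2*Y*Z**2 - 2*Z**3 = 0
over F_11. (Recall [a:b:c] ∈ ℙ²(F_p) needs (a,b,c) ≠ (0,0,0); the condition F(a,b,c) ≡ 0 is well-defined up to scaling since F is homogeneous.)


F(8,10,4) ≡ 5 (mod 11); P is NOT on the curve.

Evaluate F(8, 10, 4) term-by-term (mod 11).
  2*X**3 ↦ 2·512·1·1 = 1024
  3*X**2*Z ↦ 3·64·1·4 = 768
  -X*Y**2 ↦ -1·8·100·1 = -800
  -X*Y*Z ↦ -1·8·10·4 = -320
  X*Z**2 ↦ 1·8·1·16 = 128
  2*Y**3 ↦ 2·1·1000·1 = 2000
  -Y**2*Z ↦ -1·1·100·4 = -400
  -2*Y*Z**2 ↦ -2·1·10·16 = -320
  -2*Z**3 ↦ -2·1·1·64 = -128
Sum: F(8, 10, 4) = (1024) + (768) + (-800) + (-320) + (128) + (2000) + (-400) + (-320) + (-128) = 1952.
Reducing mod 11: 1952 ≡ 5 (mod 11).
Since F(a, b, c) ≡ 5 ≠ 0 (mod 11), P does NOT lie on the curve.


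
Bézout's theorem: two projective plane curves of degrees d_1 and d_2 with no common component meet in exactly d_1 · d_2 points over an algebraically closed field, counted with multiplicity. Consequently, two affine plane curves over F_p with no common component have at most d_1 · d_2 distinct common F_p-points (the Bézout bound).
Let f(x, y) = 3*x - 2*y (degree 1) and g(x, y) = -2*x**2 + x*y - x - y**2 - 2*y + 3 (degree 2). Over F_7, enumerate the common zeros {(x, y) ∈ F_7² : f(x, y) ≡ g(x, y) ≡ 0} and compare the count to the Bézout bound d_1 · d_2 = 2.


Common zeros: {(5, 4)}; count = 1; Bézout bound = 2.

deg(f) = 1, deg(g) = 2, so Bézout bound = 2.
Scan x ∈ F_7. For each x, list the y ∈ F_7 with f(x, y) ≡ 0 and those with g(x, y) ≡ 0 (mod 7); the common zeros in that column are the intersection.
  x = 0: f ≡ 0 at y ∈ {0}; g ≡ 0 at y ∈ {1, 4}; common: ∅.
  x = 1: f ≡ 0 at y ∈ {5}; g ≡ 0 at y ∈ {0, 6}; common: ∅.
  x = 2: f ≡ 0 at y ∈ {3}; g ≡ 0 at y ∈ {0}; common: ∅.
  x = 3: f ≡ 0 at y ∈ {1}; g ≡ 0 at y ∈ ∅; common: ∅.
  x = 4: f ≡ 0 at y ∈ {6}; g ≡ 0 at y ∈ ∅; common: ∅.
  x = 5: f ≡ 0 at y ∈ {4}; g ≡ 0 at y ∈ {4, 6}; common: {4}.
  x = 6: f ≡ 0 at y ∈ {2}; g ≡ 0 at y ∈ ∅; common: ∅.
Collecting: common zeros = {(5, 4)}, so the count is 1.
Comparison with the Bézout bound: 1 ≤ 2 = deg(f)·deg(g), as expected for curves with no common component (the affine F_7-count falls short of the bound because intersections may lie at infinity, over extension fields, or carry multiplicity).


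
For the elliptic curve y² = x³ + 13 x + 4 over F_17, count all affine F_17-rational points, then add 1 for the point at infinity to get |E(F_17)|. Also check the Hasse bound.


Affine points = {(0, 2), (0, 15), (1, 1), (1, 16), (2, 2), (2, 15), (3, 6), (3, 11), (4, 1), (4, 16), (6, 3), (6, 14), (7, 8), (7, 9), (8, 5), (8, 12), (9, 0), (11, 4), (11, 13), (12, 1), (12, 16), (15, 2), (15, 15)}; affine count = 23; |E(F_17)| = 24.

Discriminant check: Δ ∝ 4a³ + 27b² = 4·13³ + 27·4² = 4·2197 + 27·16 ≡ 6 (mod 17). Nonzero ⇒ E is nonsingular.
For each x ∈ F_17, compute rhs = x³ + 13·x + 4 mod 17, then count y ∈ F_17 with y² ≡ rhs.
  x = 0: rhs = 4, matching y values: 2, 15 (2 points).
  x = 1: rhs = 1, matching y values: 1, 16 (2 points).
  x = 2: rhs = 4, matching y values: 2, 15 (2 points).
  x = 3: rhs = 2, matching y values: 6, 11 (2 points).
  x = 4: rhs = 1, matching y values: 1, 16 (2 points).
  x = 5: rhs = 7, matching y values: none (0 points).
  x = 6: rhs = 9, matching y values: 3, 14 (2 points).
  x = 7: rhs = 13, matching y values: 8, 9 (2 points).
  x = 8: rhs = 8, matching y values: 5, 12 (2 points).
  x = 9: rhs = 0, matching y values: 0 (1 points).
  x = 10: rhs = 12, matching y values: none (0 points).
  x = 11: rhs = 16, matching y values: 4, 13 (2 points).
  x = 12: rhs = 1, matching y values: 1, 16 (2 points).
  x = 13: rhs = 7, matching y values: none (0 points).
  x = 14: rhs = 6, matching y values: none (0 points).
  x = 15: rhs = 4, matching y values: 2, 15 (2 points).
  x = 16: rhs = 7, matching y values: none (0 points).
Total affine count: 23.
Full point count |E(F_17)| = 23 + 1 = 24.
Hasse bound: |24 − (17+1)| = |6| = 6 ≤ 2√17 ≈ 8.2462 ✓.


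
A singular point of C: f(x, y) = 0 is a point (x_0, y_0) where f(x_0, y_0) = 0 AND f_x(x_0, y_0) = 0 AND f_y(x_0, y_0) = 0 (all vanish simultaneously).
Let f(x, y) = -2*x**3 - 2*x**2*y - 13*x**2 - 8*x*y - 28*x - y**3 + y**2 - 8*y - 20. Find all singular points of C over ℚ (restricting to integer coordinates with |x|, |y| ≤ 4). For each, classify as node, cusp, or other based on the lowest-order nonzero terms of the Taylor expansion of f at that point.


Singular points: {(-2, 0)}; classification: node.

Compute partial derivatives:
  f_x = -6*x**2 - 4*x*y - 26*x - 8*y - 28.
  f_y = -2*x**2 - 8*x - 3*y**2 + 2*y - 8.
Scan x_0 ∈ {−4, ..., 4}. For each x_0, f_y(x_0, y) is a polynomial in y; find its integer roots y ∈ {−4, ..., 4}, then test f_x and f at those candidates.
  x = -4: f_y(-4, y) = -3*y**2 + 2*y - 8; no integer root y with |y| ≤ 4.
  x = -3: f_y(-3, y) = -3*y**2 + 2*y - 2; no integer root y with |y| ≤ 4.
  x = -2: f_y(-2, y) = -3*y**2 + 2*y; vanishes at y ∈ {0}. (-2, 0): f_x = 0, f = 0 — SINGULAR.
  x = -1: f_y(-1, y) = -3*y**2 + 2*y - 2; no integer root y with |y| ≤ 4.
  x = 0: f_y(0, y) = -3*y**2 + 2*y - 8; no integer root y with |y| ≤ 4.
  x = 1: f_y(1, y) = -3*y**2 + 2*y - 18; no integer root y with |y| ≤ 4.
  x = 2: f_y(2, y) = -3*y**2 + 2*y - 32; no integer root y with |y| ≤ 4.
  x = 3: f_y(3, y) = -3*y**2 + 2*y - 50; no integer root y with |y| ≤ 4.
  x = 4: f_y(4, y) = -3*y**2 + 2*y - 72; no integer root y with |y| ≤ 4.
Only singular point on the grid: (-2, 0).
Classify: substitute x = -2 + u, y = 0 + v and expand: f = -2*u**3 - 2*u**2*v - u**2 - v**3 + v**2.
No constant or linear terms (consistent with a singular point). Quadratic part: -u**2 + v**2. Cubic part: -2*u**3 - 2*u**2*v - v**3.
The quadratic part v**2 - u**2 = (v − u)(v + u) splits into two distinct linear factors, so there are two distinct tangent lines y − 0 = ±(x − -2) — this is a node (ordinary double point).
Classification: node.


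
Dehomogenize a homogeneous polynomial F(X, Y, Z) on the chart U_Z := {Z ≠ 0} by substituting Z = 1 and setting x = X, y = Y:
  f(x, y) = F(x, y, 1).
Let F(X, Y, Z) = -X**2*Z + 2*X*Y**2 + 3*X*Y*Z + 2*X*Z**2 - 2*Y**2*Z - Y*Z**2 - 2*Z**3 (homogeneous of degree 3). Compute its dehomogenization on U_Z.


f(x, y) = -x**2 + 2*x*y**2 + 3*x*y + 2*x - 2*y**2 - y - 2

On U_Z we set Z = 1. Each monomial c·X^i·Y^j·Z^k in F becomes c·x^i·y^j·1^k = c·x^i·y^j.
Substituting Z = 1: F(X, Y, 1) = -x**2 + 2*x*y**2 + 3*x*y + 2*x - 2*y**2 - y - 2.
Note: deg(f) ≤ deg(F) = 3; strict inequality happens when F is divisible by Z (lost terms).


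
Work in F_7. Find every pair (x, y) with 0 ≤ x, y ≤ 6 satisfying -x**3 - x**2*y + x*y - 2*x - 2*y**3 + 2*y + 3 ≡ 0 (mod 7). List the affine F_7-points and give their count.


Affine F_7-points: {(1, 0), (1, 1), (1, 6), (2, 3), (2, 5), (2, 6), (4, 2), (5, 6)}; count = 8.

For each of the 49 pairs (x, y) ∈ F_7², evaluate f(x, y) mod 7. Record the zeros.
  x = 0: [0↦3, 1↦3, 2↦5, 3↦4, 4↦2, 5↦1, 6↦3]  zeros at y ∈ ∅
  x = 1: [0↦0, 1↦0, 2↦2, 3↦1, 4↦6, 5↦5, 6↦0]  zeros at y ∈ {0, 1, 6}
  x = 2: [0↦5, 1↦3, 2↦3, 3↦0, 4↦3, 5↦0, 6↦0]  zeros at y ∈ {3, 5, 6}
  x = 3: [0↦5, 1↦6, 2↦2, 3↦2, 4↦1, 5↦1, 6↦4]  zeros at y ∈ ∅
  x = 4: [0↦1, 1↦3, 2↦0, 3↦1, 4↦1, 5↦2, 6↦6]  zeros at y ∈ {2}
  x = 5: [0↦1, 1↦2, 2↦5, 3↦5, 4↦4, 5↦4, 6↦0]  zeros at y ∈ {6}
  x = 6: [0↦6, 1↦4, 2↦4, 3↦1, 4↦4, 5↦1, 6↦1]  zeros at y ∈ ∅
Collecting zeros: affine points = {(1, 0), (1, 1), (1, 6), (2, 3), (2, 5), (2, 6), (4, 2), (5, 6)}.
Total count |C(F_7)_aff| = 8.


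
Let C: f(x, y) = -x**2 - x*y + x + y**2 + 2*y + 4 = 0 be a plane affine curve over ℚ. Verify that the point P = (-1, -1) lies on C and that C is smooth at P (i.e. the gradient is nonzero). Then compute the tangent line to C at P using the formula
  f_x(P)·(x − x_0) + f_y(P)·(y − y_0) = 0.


Tangent line at P: 4*x + y + 5 = 0.

Step 1: f(-1, -1) = 0, so P lies on C.
Step 2: partial derivatives
  f_x(x, y) = -2*x - y + 1, f_y(x, y) = -x + 2*y + 2.
  f_x(P) = 4, f_y(P) = 1 (gradient nonzero, so P is smooth).
Step 3: tangent line at P: 4·(x − -1) + 1·(y − -1) = 0.
Expanding: 4*x + y + 5 = 0.


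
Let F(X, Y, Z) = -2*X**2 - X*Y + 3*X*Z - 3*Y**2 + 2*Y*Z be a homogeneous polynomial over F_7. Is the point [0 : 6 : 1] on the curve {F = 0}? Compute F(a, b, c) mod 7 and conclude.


F(0,6,1) ≡ 2 (mod 7); P is NOT on the curve.

Evaluate F(0, 6, 1) term-by-term (mod 7).
  -2*X**2 ↦ -2·0·1·1 = 0
  -X*Y ↦ -1·0·6·1 = 0
  3*X*Z ↦ 3·0·1·1 = 0
  -3*Y**2 ↦ -3·1·36·1 = -108
  2*Y*Z ↦ 2·1·6·1 = 12
Sum: F(0, 6, 1) = (0) + (0) + (0) + (-108) + (12) = -96.
Reducing mod 7: -96 ≡ 2 (mod 7).
Since F(a, b, c) ≡ 2 ≠ 0 (mod 7), P does NOT lie on the curve.


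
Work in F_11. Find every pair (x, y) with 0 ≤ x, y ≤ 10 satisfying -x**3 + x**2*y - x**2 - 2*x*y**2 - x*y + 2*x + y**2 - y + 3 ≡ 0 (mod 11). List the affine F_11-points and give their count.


Affine F_11-points: {(0, 6), (4, 3), (4, 8), (5, 8), (5, 10), (6, 4), (7, 5), (7, 10), (8, 1), (8, 10), (9, 2), (9, 8), (10, 9)}; count = 13.

For each of the 121 pairs (x, y) ∈ F_11², evaluate f(x, y) mod 11. Record the zeros.
  x = 0: [0↦3, 1↦3, 2↦5, 3↦9, 4↦4, 5↦1, 6↦0, 7↦1, 8↦4, 9↦9, 10↦5]  zeros at y ∈ {6}
  x = 1: [0↦3, 1↦1, 2↦8, 3↦2, 4↦5, 5↦6, 6↦5, 7↦2, 8↦8, 9↦1, 10↦3]  zeros at y ∈ ∅
  x = 2: [0↦6, 1↦4, 2↦7, 3↦4, 4↦6, 5↦2, 6↦3, 7↦9, 8↦9, 9↦3, 10↦2]  zeros at y ∈ ∅
  x = 3: [0↦6, 1↦6, 2↦7, 3↦9, 4↦1, 5↦5, 6↦10, 7↦5, 8↦1, 9↦9, 10↦7]  zeros at y ∈ ∅
  x = 4: [0↦8, 1↦1, 2↦2, 3↦0, 4↦6, 5↦9, 6↦9, 7↦6, 8↦0, 9↦2, 10↦1]  zeros at y ∈ {3, 8}
  x = 5: [0↦6, 1↦5, 2↦8, 3↦4, 4↦4, 5↦8, 6↦5, 7↦6, 8↦0, 9↦9, 10↦0]  zeros at y ∈ {8, 10}
  x = 6: [0↦5, 1↦1, 2↦8, 3↦4, 4↦0, 5↦7, 6↦3, 7↦10, 8↦6, 9↦2, 10↦9]  zeros at y ∈ {4}
  x = 7: [0↦10, 1↦5, 2↦7, 3↦5, 4↦10, 5↦0, 6↦8, 7↦1, 8↦1, 9↦8, 10↦0]  zeros at y ∈ {5, 10}
  x = 8: [0↦4, 1↦0, 2↦10, 3↦1, 4↦6, 5↦3, 6↦3, 7↦6, 8↦1, 9↦10, 10↦0]  zeros at y ∈ {1, 10}
  x = 9: [0↦3, 1↦2, 2↦0, 3↦8, 4↦4, 5↦10, 6↦4, 7↦8, 8↦0, 9↦2, 10↦3]  zeros at y ∈ {2, 8}
  x = 10: [0↦1, 1↦5, 2↦4, 3↦9, 4↦9, 5↦4, 6↦5, 7↦1, 8↦3, 9↦0, 10↦3]  zeros at y ∈ {9}
Collecting zeros: affine points = {(0, 6), (4, 3), (4, 8), (5, 8), (5, 10), (6, 4), (7, 5), (7, 10), (8, 1), (8, 10), (9, 2), (9, 8), (10, 9)}.
Total count |C(F_11)_aff| = 13.


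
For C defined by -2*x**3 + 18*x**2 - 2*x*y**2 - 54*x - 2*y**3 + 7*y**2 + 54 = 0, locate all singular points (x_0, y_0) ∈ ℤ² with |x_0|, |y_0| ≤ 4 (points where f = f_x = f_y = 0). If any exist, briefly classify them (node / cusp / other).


Singular points: {(3, 0)}; classification: cusp.

Compute partial derivatives:
  f_x = -6*x**2 + 36*x - 2*y**2 - 54.
  f_y = -4*x*y - 6*y**2 + 14*y.
Scan x_0 ∈ {−4, ..., 4}. For each x_0, f_y(x_0, y) is a polynomial in y; find its integer roots y ∈ {−4, ..., 4}, then test f_x and f at those candidates.
  x = -4: f_y(-4, y) = -6*y**2 + 30*y; vanishes at y ∈ {0}. (-4, 0): f_x = -294 ≠ 0.
  x = -3: f_y(-3, y) = -6*y**2 + 26*y; vanishes at y ∈ {0}. (-3, 0): f_x = -216 ≠ 0.
  x = -2: f_y(-2, y) = -6*y**2 + 22*y; vanishes at y ∈ {0}. (-2, 0): f_x = -150 ≠ 0.
  x = -1: f_y(-1, y) = -6*y**2 + 18*y; vanishes at y ∈ {0, 3}. (-1, 0): f_x = -96 ≠ 0; (-1, 3): f_x = -114 ≠ 0.
  x = 0: f_y(0, y) = -6*y**2 + 14*y; vanishes at y ∈ {0}. (0, 0): f_x = -54 ≠ 0.
  x = 1: f_y(1, y) = -6*y**2 + 10*y; vanishes at y ∈ {0}. (1, 0): f_x = -24 ≠ 0.
  x = 2: f_y(2, y) = -6*y**2 + 6*y; vanishes at y ∈ {0, 1}. (2, 0): f_x = -6 ≠ 0; (2, 1): f_x = -8 ≠ 0.
  x = 3: f_y(3, y) = -6*y**2 + 2*y; vanishes at y ∈ {0}. (3, 0): f_x = 0, f = 0 — SINGULAR.
  x = 4: f_y(4, y) = -6*y**2 - 2*y; vanishes at y ∈ {0}. (4, 0): f_x = -6 ≠ 0.
Only singular point on the grid: (3, 0).
Classify: substitute x = 3 + u, y = 0 + v and expand: f = -2*u**3 - 2*u*v**2 - 2*v**3 + v**2.
No constant or linear terms (consistent with a singular point). Quadratic part: v**2. Cubic part: -2*u**3 - 2*u*v**2 - 2*v**3.
The quadratic part v**2 is a perfect square, so there is a single (double) tangent line v = 0, i.e. y = 0. Restricting the cubic part to that line (v = 0) leaves -2*u**3 ≠ 0, so f is not divisible by v and the branch is v² ≈ 2*u**3 to lowest order — this is a cusp.
Classification: cusp.


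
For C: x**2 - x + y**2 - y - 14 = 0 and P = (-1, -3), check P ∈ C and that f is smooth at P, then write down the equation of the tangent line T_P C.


Tangent line at P: -3*x - 7*y - 24 = 0.

Step 1: f(-1, -3) = 0, so P lies on C.
Step 2: partial derivatives
  f_x(x, y) = 2*x - 1, f_y(x, y) = 2*y - 1.
  f_x(P) = -3, f_y(P) = -7 (gradient nonzero, so P is smooth).
Step 3: tangent line at P: -3·(x − -1) + -7·(y − -3) = 0.
Expanding: -3*x - 7*y - 24 = 0.


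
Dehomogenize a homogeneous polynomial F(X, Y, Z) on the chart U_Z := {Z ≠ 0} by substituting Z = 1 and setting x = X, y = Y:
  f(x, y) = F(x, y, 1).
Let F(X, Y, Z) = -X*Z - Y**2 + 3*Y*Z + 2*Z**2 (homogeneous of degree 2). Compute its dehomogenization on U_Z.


f(x, y) = -x - y**2 + 3*y + 2

On U_Z we set Z = 1. Each monomial c·X^i·Y^j·Z^k in F becomes c·x^i·y^j·1^k = c·x^i·y^j.
Substituting Z = 1: F(X, Y, 1) = -x - y**2 + 3*y + 2.
Note: deg(f) ≤ deg(F) = 2; strict inequality happens when F is divisible by Z (lost terms).


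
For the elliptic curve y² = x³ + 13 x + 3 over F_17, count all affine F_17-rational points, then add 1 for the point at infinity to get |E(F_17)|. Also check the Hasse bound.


Affine points = {(1, 0), (3, 1), (3, 16), (4, 0), (6, 5), (6, 12), (9, 4), (9, 13), (11, 7), (11, 10), (12, 0)}; affine count = 11; |E(F_17)| = 12.

Discriminant check: Δ ∝ 4a³ + 27b² = 4·13³ + 27·3² = 4·2197 + 27·9 ≡ 4 (mod 17). Nonzero ⇒ E is nonsingular.
For each x ∈ F_17, compute rhs = x³ + 13·x + 3 mod 17, then count y ∈ F_17 with y² ≡ rhs.
  x = 0: rhs = 3, matching y values: none (0 points).
  x = 1: rhs = 0, matching y values: 0 (1 points).
  x = 2: rhs = 3, matching y values: none (0 points).
  x = 3: rhs = 1, matching y values: 1, 16 (2 points).
  x = 4: rhs = 0, matching y values: 0 (1 points).
  x = 5: rhs = 6, matching y values: none (0 points).
  x = 6: rhs = 8, matching y values: 5, 12 (2 points).
  x = 7: rhs = 12, matching y values: none (0 points).
  x = 8: rhs = 7, matching y values: none (0 points).
  x = 9: rhs = 16, matching y values: 4, 13 (2 points).
  x = 10: rhs = 11, matching y values: none (0 points).
  x = 11: rhs = 15, matching y values: 7, 10 (2 points).
  x = 12: rhs = 0, matching y values: 0 (1 points).
  x = 13: rhs = 6, matching y values: none (0 points).
  x = 14: rhs = 5, matching y values: none (0 points).
  x = 15: rhs = 3, matching y values: none (0 points).
  x = 16: rhs = 6, matching y values: none (0 points).
Total affine count: 11.
Full point count |E(F_17)| = 11 + 1 = 12.
Hasse bound: |12 − (17+1)| = |-6| = 6 ≤ 2√17 ≈ 8.2462 ✓.


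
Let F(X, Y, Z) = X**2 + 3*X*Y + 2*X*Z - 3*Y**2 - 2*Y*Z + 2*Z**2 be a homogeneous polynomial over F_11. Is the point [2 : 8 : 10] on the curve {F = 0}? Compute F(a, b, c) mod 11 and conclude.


F(2,8,10) ≡ 6 (mod 11); P is NOT on the curve.

Evaluate F(2, 8, 10) term-by-term (mod 11).
  X**2 ↦ 1·4·1·1 = 4
  3*X*Y ↦ 3·2·8·1 = 48
  2*X*Z ↦ 2·2·1·10 = 40
  -3*Y**2 ↦ -3·1·64·1 = -192
  -2*Y*Z ↦ -2·1·8·10 = -160
  2*Z**2 ↦ 2·1·1·100 = 200
Sum: F(2, 8, 10) = (4) + (48) + (40) + (-192) + (-160) + (200) = -60.
Reducing mod 11: -60 ≡ 6 (mod 11).
Since F(a, b, c) ≡ 6 ≠ 0 (mod 11), P does NOT lie on the curve.


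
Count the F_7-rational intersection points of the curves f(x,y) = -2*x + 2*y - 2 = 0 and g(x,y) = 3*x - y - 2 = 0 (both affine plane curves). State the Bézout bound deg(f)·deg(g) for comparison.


Common zeros: {(5, 6)}; count = 1; Bézout bound = 1.

deg(f) = 1, deg(g) = 1, so Bézout bound = 1.
Scan x ∈ F_7. For each x, list the y ∈ F_7 with f(x, y) ≡ 0 and those with g(x, y) ≡ 0 (mod 7); the common zeros in that column are the intersection.
  x = 0: f ≡ 0 at y ∈ {1}; g ≡ 0 at y ∈ {5}; common: ∅.
  x = 1: f ≡ 0 at y ∈ {2}; g ≡ 0 at y ∈ {1}; common: ∅.
  x = 2: f ≡ 0 at y ∈ {3}; g ≡ 0 at y ∈ {4}; common: ∅.
  x = 3: f ≡ 0 at y ∈ {4}; g ≡ 0 at y ∈ {0}; common: ∅.
  x = 4: f ≡ 0 at y ∈ {5}; g ≡ 0 at y ∈ {3}; common: ∅.
  x = 5: f ≡ 0 at y ∈ {6}; g ≡ 0 at y ∈ {6}; common: {6}.
  x = 6: f ≡ 0 at y ∈ {0}; g ≡ 0 at y ∈ {2}; common: ∅.
Collecting: common zeros = {(5, 6)}, so the count is 1.
Comparison with the Bézout bound: 1 ≤ 1 = deg(f)·deg(g), as expected for curves with no common component (the bound is attained).


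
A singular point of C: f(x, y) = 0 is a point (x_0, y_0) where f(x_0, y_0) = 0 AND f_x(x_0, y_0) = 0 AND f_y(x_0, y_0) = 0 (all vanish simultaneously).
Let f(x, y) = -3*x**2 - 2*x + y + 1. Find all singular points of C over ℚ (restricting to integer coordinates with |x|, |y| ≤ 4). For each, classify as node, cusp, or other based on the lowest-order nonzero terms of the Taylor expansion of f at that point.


No singular points in the scanned grid; C is smooth there.

Compute partial derivatives:
  f_x = -6*x - 2.
  f_y = 1.
f_y = 1 is a nonzero constant, so f_y never vanishes: no point (x, y) can satisfy f = f_x = f_y = 0. In particular no (x, y) ∈ {−4, ..., 4}² is singular; the curve is smooth.


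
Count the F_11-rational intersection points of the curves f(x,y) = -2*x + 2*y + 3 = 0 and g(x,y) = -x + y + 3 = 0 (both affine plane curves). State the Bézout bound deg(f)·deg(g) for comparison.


Common zeros: ∅; count = 0; Bézout bound = 1.

deg(f) = 1, deg(g) = 1, so Bézout bound = 1.
Scan x ∈ F_11. For each x, list the y ∈ F_11 with f(x, y) ≡ 0 and those with g(x, y) ≡ 0 (mod 11); the common zeros in that column are the intersection.
  x = 0: f ≡ 0 at y ∈ {4}; g ≡ 0 at y ∈ {8}; common: ∅.
  x = 1: f ≡ 0 at y ∈ {5}; g ≡ 0 at y ∈ {9}; common: ∅.
  x = 2: f ≡ 0 at y ∈ {6}; g ≡ 0 at y ∈ {10}; common: ∅.
  x = 3: f ≡ 0 at y ∈ {7}; g ≡ 0 at y ∈ {0}; common: ∅.
  x = 4: f ≡ 0 at y ∈ {8}; g ≡ 0 at y ∈ {1}; common: ∅.
  x = 5: f ≡ 0 at y ∈ {9}; g ≡ 0 at y ∈ {2}; common: ∅.
  x = 6: f ≡ 0 at y ∈ {10}; g ≡ 0 at y ∈ {3}; common: ∅.
  x = 7: f ≡ 0 at y ∈ {0}; g ≡ 0 at y ∈ {4}; common: ∅.
  x = 8: f ≡ 0 at y ∈ {1}; g ≡ 0 at y ∈ {5}; common: ∅.
  x = 9: f ≡ 0 at y ∈ {2}; g ≡ 0 at y ∈ {6}; common: ∅.
  x = 10: f ≡ 0 at y ∈ {3}; g ≡ 0 at y ∈ {7}; common: ∅.
Collecting: common zeros = ∅, so the count is 0.
Comparison with the Bézout bound: 0 ≤ 1 = deg(f)·deg(g), as expected for curves with no common component (the affine F_11-count falls short of the bound because intersections may lie at infinity, over extension fields, or carry multiplicity).


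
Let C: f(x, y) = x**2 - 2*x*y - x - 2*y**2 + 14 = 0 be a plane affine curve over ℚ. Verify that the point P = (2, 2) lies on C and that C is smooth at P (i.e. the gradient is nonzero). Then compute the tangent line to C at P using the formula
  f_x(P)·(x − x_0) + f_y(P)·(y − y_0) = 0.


Tangent line at P: -x - 12*y + 26 = 0.

Step 1: f(2, 2) = 0, so P lies on C.
Step 2: partial derivatives
  f_x(x, y) = 2*x - 2*y - 1, f_y(x, y) = -2*x - 4*y.
  f_x(P) = -1, f_y(P) = -12 (gradient nonzero, so P is smooth).
Step 3: tangent line at P: -1·(x − 2) + -12·(y − 2) = 0.
Expanding: -x - 12*y + 26 = 0.


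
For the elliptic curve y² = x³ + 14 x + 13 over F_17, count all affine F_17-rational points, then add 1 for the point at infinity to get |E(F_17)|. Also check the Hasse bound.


Affine points = {(0, 8), (0, 9), (2, 7), (2, 10), (5, 2), (5, 15), (8, 5), (8, 12), (9, 1), (9, 16), (11, 6), (11, 11), (16, 7), (16, 10)}; affine count = 14; |E(F_17)| = 15.

Discriminant check: Δ ∝ 4a³ + 27b² = 4·14³ + 27·13² = 4·2744 + 27·169 ≡ 1 (mod 17). Nonzero ⇒ E is nonsingular.
For each x ∈ F_17, compute rhs = x³ + 14·x + 13 mod 17, then count y ∈ F_17 with y² ≡ rhs.
  x = 0: rhs = 13, matching y values: 8, 9 (2 points).
  x = 1: rhs = 11, matching y values: none (0 points).
  x = 2: rhs = 15, matching y values: 7, 10 (2 points).
  x = 3: rhs = 14, matching y values: none (0 points).
  x = 4: rhs = 14, matching y values: none (0 points).
  x = 5: rhs = 4, matching y values: 2, 15 (2 points).
  x = 6: rhs = 7, matching y values: none (0 points).
  x = 7: rhs = 12, matching y values: none (0 points).
  x = 8: rhs = 8, matching y values: 5, 12 (2 points).
  x = 9: rhs = 1, matching y values: 1, 16 (2 points).
  x = 10: rhs = 14, matching y values: none (0 points).
  x = 11: rhs = 2, matching y values: 6, 11 (2 points).
  x = 12: rhs = 5, matching y values: none (0 points).
  x = 13: rhs = 12, matching y values: none (0 points).
  x = 14: rhs = 12, matching y values: none (0 points).
  x = 15: rhs = 11, matching y values: none (0 points).
  x = 16: rhs = 15, matching y values: 7, 10 (2 points).
Total affine count: 14.
Full point count |E(F_17)| = 14 + 1 = 15.
Hasse bound: |15 − (17+1)| = |-3| = 3 ≤ 2√17 ≈ 8.2462 ✓.


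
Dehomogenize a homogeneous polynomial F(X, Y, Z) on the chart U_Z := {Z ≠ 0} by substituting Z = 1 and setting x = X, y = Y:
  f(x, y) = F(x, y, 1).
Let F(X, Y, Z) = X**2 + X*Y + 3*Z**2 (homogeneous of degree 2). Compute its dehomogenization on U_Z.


f(x, y) = x**2 + x*y + 3

On U_Z we set Z = 1. Each monomial c·X^i·Y^j·Z^k in F becomes c·x^i·y^j·1^k = c·x^i·y^j.
Substituting Z = 1: F(X, Y, 1) = x**2 + x*y + 3.
Note: deg(f) ≤ deg(F) = 2; strict inequality happens when F is divisible by Z (lost terms).


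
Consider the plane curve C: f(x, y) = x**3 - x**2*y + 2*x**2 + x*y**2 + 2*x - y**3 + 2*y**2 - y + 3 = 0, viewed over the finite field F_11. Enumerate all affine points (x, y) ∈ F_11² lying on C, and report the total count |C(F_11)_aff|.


Affine F_11-points: {(0, 4), (0, 5), (2, 10), (5, 4), (6, 2), (7, 5), (8, 2), (8, 4), (10, 1), (10, 3), (10, 8)}; count = 11.

For each of the 121 pairs (x, y) ∈ F_11², evaluate f(x, y) mod 11. Record the zeros.
  x = 0: [0↦3, 1↦3, 2↦1, 3↦2, 4↦0, 5↦0, 6↦7, 7↦4, 8↦7, 9↦10, 10↦7]  zeros at y ∈ {4, 5}
  x = 1: [0↦8, 1↦8, 2↦8, 3↦2, 4↦6, 5↦3, 6↦9, 7↦7, 8↦2, 9↦10, 10↦3]  zeros at y ∈ ∅
  x = 2: [0↦1, 1↦10, 2↦10, 3↦6, 4↦3, 5↦6, 6↦9, 7↦6, 8↦2, 9↦2, 10↦0]  zeros at y ∈ {10}
  x = 3: [0↦10, 1↦4, 2↦2, 3↦9, 4↦8, 5↦4, 6↦2, 7↦7, 8↦2, 9↦3, 10↦4]  zeros at y ∈ ∅
  x = 4: [0↦8, 1↦7, 2↦1, 3↦6, 4↦5, 5↦3, 6↦5, 7↦5, 8↦8, 9↦8, 10↦10]  zeros at y ∈ ∅
  x = 5: [0↦1, 1↦3, 2↦2, 3↦3, 4↦0, 5↦9, 6↦2, 7↦6, 8↦4, 9↦1, 10↦2]  zeros at y ∈ {4}
  x = 6: [0↦6, 1↦9, 2↦0, 3↦6, 4↦10, 5↦6, 6↦10, 7↦5, 8↦7, 9↦10, 10↦8]  zeros at y ∈ {2}
  x = 7: [0↦7, 1↦9, 2↦1, 3↦10, 4↦8, 5↦0, 6↦2, 7↦8, 8↦1, 9↦8, 10↦1]  zeros at y ∈ {5}
  x = 8: [0↦10, 1↦9, 2↦0, 3↦10, 4↦0, 5↦8, 6↦6, 7↦10, 8↦3, 9↦1, 10↦9]  zeros at y ∈ {2, 4}
  x = 9: [0↦10, 1↦4, 2↦3, 3↦1, 4↦3, 5↦3, 6↦6, 7↦6, 8↦8, 9↦6, 10↦5]  zeros at y ∈ ∅
  x = 10: [0↦2, 1↦0, 2↦5, 3↦0, 4↦1, 5↦2, 6↦8, 7↦2, 8↦0, 9↦7, 10↦6]  zeros at y ∈ {1, 3, 8}
Collecting zeros: affine points = {(0, 4), (0, 5), (2, 10), (5, 4), (6, 2), (7, 5), (8, 2), (8, 4), (10, 1), (10, 3), (10, 8)}.
Total count |C(F_11)_aff| = 11.


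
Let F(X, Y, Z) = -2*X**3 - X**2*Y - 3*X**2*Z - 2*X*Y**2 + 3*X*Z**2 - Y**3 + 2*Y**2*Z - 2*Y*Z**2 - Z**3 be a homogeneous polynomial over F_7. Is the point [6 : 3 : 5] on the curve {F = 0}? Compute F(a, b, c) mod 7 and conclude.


F(6,3,5) ≡ 2 (mod 7); P is NOT on the curve.

Evaluate F(6, 3, 5) term-by-term (mod 7).
  -2*X**3 ↦ -2·216·1·1 = -432
  -X**2*Y ↦ -1·36·3·1 = -108
  -3*X**2*Z ↦ -3·36·1·5 = -540
  -2*X*Y**2 ↦ -2·6·9·1 = -108
  3*X*Z**2 ↦ 3·6·1·25 = 450
  -Y**3 ↦ -1·1·27·1 = -27
  2*Y**2*Z ↦ 2·1·9·5 = 90
  -2*Y*Z**2 ↦ -2·1·3·25 = -150
  -Z**3 ↦ -1·1·1·125 = -125
Sum: F(6, 3, 5) = (-432) + (-108) + (-540) + (-108) + (450) + (-27) + (90) + (-150) + (-125) = -950.
Reducing mod 7: -950 ≡ 2 (mod 7).
Since F(a, b, c) ≡ 2 ≠ 0 (mod 7), P does NOT lie on the curve.


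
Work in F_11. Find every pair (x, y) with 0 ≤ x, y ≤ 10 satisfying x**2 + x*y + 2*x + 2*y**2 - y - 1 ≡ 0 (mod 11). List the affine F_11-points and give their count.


Affine F_11-points: {(0, 1), (0, 5), (2, 8), (4, 5), (4, 10), (6, 4), (6, 10), (8, 1), (10, 4), (10, 8)}; count = 10.

For each of the 121 pairs (x, y) ∈ F_11², evaluate f(x, y) mod 11. Record the zeros.
  x = 0: [0↦10, 1↦0, 2↦5, 3↦3, 4↦5, 5↦0, 6↦10, 7↦2, 8↦9, 9↦9, 10↦2]  zeros at y ∈ {1, 5}
  x = 1: [0↦2, 1↦4, 2↦10, 3↦9, 4↦1, 5↦8, 6↦8, 7↦1, 8↦9, 9↦10, 10↦4]  zeros at y ∈ ∅
  x = 2: [0↦7, 1↦10, 2↦6, 3↦6, 4↦10, 5↦7, 6↦8, 7↦2, 8↦0, 9↦2, 10↦8]  zeros at y ∈ {8}
  x = 3: [0↦3, 1↦7, 2↦4, 3↦5, 4↦10, 5↦8, 6↦10, 7↦5, 8↦4, 9↦7, 10↦3]  zeros at y ∈ ∅
  x = 4: [0↦1, 1↦6, 2↦4, 3↦6, 4↦1, 5↦0, 6↦3, 7↦10, 8↦10, 9↦3, 10↦0]  zeros at y ∈ {5, 10}
  x = 5: [0↦1, 1↦7, 2↦6, 3↦9, 4↦5, 5↦5, 6↦9, 7↦6, 8↦7, 9↦1, 10↦10]  zeros at y ∈ ∅
  x = 6: [0↦3, 1↦10, 2↦10, 3↦3, 4↦0, 5↦1, 6↦6, 7↦4, 8↦6, 9↦1, 10↦0]  zeros at y ∈ {4, 10}
  x = 7: [0↦7, 1↦4, 2↦5, 3↦10, 4↦8, 5↦10, 6↦5, 7↦4, 8↦7, 9↦3, 10↦3]  zeros at y ∈ ∅
  x = 8: [0↦2, 1↦0, 2↦2, 3↦8, 4↦7, 5↦10, 6↦6, 7↦6, 8↦10, 9↦7, 10↦8]  zeros at y ∈ {1}
  x = 9: [0↦10, 1↦9, 2↦1, 3↦8, 4↦8, 5↦1, 6↦9, 7↦10, 8↦4, 9↦2, 10↦4]  zeros at y ∈ ∅
  x = 10: [0↦9, 1↦9, 2↦2, 3↦10, 4↦0, 5↦5, 6↦3, 7↦5, 8↦0, 9↦10, 10↦2]  zeros at y ∈ {4, 8}
Collecting zeros: affine points = {(0, 1), (0, 5), (2, 8), (4, 5), (4, 10), (6, 4), (6, 10), (8, 1), (10, 4), (10, 8)}.
Total count |C(F_11)_aff| = 10.


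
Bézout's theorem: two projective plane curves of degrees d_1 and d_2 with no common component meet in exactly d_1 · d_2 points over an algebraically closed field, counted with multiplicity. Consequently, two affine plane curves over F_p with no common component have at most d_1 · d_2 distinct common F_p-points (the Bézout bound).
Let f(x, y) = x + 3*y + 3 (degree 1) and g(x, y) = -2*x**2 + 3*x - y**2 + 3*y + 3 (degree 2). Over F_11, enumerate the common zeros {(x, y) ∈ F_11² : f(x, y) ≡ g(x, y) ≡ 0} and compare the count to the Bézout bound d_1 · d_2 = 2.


Common zeros: ∅; count = 0; Bézout bound = 2.

deg(f) = 1, deg(g) = 2, so Bézout bound = 2.
Scan x ∈ F_11. For each x, list the y ∈ F_11 with f(x, y) ≡ 0 and those with g(x, y) ≡ 0 (mod 11); the common zeros in that column are the intersection.
  x = 0: f ≡ 0 at y ∈ {10}; g ≡ 0 at y ∈ ∅; common: ∅.
  x = 1: f ≡ 0 at y ∈ {6}; g ≡ 0 at y ∈ {4, 10}; common: ∅.
  x = 2: f ≡ 0 at y ∈ {2}; g ≡ 0 at y ∈ ∅; common: ∅.
  x = 3: f ≡ 0 at y ∈ {9}; g ≡ 0 at y ∈ ∅; common: ∅.
  x = 4: f ≡ 0 at y ∈ {5}; g ≡ 0 at y ∈ ∅; common: ∅.
  x = 5: f ≡ 0 at y ∈ {1}; g ≡ 0 at y ∈ ∅; common: ∅.
  x = 6: f ≡ 0 at y ∈ {8}; g ≡ 0 at y ∈ {4, 10}; common: ∅.
  x = 7: f ≡ 0 at y ∈ {4}; g ≡ 0 at y ∈ ∅; common: ∅.
  x = 8: f ≡ 0 at y ∈ {0}; g ≡ 0 at y ∈ {1, 2}; common: ∅.
  x = 9: f ≡ 0 at y ∈ {7}; g ≡ 0 at y ∈ {0, 3}; common: ∅.
  x = 10: f ≡ 0 at y ∈ {3}; g ≡ 0 at y ∈ {1, 2}; common: ∅.
Collecting: common zeros = ∅, so the count is 0.
Comparison with the Bézout bound: 0 ≤ 2 = deg(f)·deg(g), as expected for curves with no common component (the affine F_11-count falls short of the bound because intersections may lie at infinity, over extension fields, or carry multiplicity).


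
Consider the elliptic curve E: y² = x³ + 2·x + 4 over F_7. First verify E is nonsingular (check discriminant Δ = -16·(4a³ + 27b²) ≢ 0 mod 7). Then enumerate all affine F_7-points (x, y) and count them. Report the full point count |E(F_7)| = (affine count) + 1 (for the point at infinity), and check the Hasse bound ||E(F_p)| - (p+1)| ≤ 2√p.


Affine points = {(0, 2), (0, 5), (1, 0), (2, 3), (2, 4), (3, 3), (3, 4), (6, 1), (6, 6)}; affine count = 9; |E(F_7)| = 10.

Discriminant check: Δ ∝ 4a³ + 27b² = 4·2³ + 27·4² = 4·8 + 27·16 ≡ 2 (mod 7). Nonzero ⇒ E is nonsingular.
For each x ∈ F_7, compute rhs = x³ + 2·x + 4 mod 7, then count y ∈ F_7 with y² ≡ rhs.
  x = 0: rhs = 4, matching y values: 2, 5 (2 points).
  x = 1: rhs = 0, matching y values: 0 (1 points).
  x = 2: rhs = 2, matching y values: 3, 4 (2 points).
  x = 3: rhs = 2, matching y values: 3, 4 (2 points).
  x = 4: rhs = 6, matching y values: none (0 points).
  x = 5: rhs = 6, matching y values: none (0 points).
  x = 6: rhs = 1, matching y values: 1, 6 (2 points).
Total affine count: 9.
Full point count |E(F_7)| = 9 + 1 = 10.
Hasse bound: |10 − (7+1)| = |2| = 2 ≤ 2√7 ≈ 5.2915 ✓.


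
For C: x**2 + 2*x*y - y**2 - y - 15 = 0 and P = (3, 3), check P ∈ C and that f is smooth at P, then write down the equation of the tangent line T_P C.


Tangent line at P: 12*x - y - 33 = 0.

Step 1: f(3, 3) = 0, so P lies on C.
Step 2: partial derivatives
  f_x(x, y) = 2*x + 2*y, f_y(x, y) = 2*x - 2*y - 1.
  f_x(P) = 12, f_y(P) = -1 (gradient nonzero, so P is smooth).
Step 3: tangent line at P: 12·(x − 3) + -1·(y − 3) = 0.
Expanding: 12*x - y - 33 = 0.


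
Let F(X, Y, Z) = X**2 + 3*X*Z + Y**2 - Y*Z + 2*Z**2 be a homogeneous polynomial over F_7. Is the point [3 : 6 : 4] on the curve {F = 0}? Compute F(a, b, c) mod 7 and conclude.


F(3,6,4) ≡ 5 (mod 7); P is NOT on the curve.

Evaluate F(3, 6, 4) term-by-term (mod 7).
  X**2 ↦ 1·9·1·1 = 9
  3*X*Z ↦ 3·3·1·4 = 36
  Y**2 ↦ 1·1·36·1 = 36
  -Y*Z ↦ -1·1·6·4 = -24
  2*Z**2 ↦ 2·1·1·16 = 32
Sum: F(3, 6, 4) = (9) + (36) + (36) + (-24) + (32) = 89.
Reducing mod 7: 89 ≡ 5 (mod 7).
Since F(a, b, c) ≡ 5 ≠ 0 (mod 7), P does NOT lie on the curve.


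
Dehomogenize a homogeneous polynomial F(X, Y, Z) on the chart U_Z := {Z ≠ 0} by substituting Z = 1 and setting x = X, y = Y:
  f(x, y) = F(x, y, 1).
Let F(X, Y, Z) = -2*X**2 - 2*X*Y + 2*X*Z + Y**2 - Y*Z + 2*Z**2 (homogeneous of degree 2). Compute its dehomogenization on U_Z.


f(x, y) = -2*x**2 - 2*x*y + 2*x + y**2 - y + 2

On U_Z we set Z = 1. Each monomial c·X^i·Y^j·Z^k in F becomes c·x^i·y^j·1^k = c·x^i·y^j.
Substituting Z = 1: F(X, Y, 1) = -2*x**2 - 2*x*y + 2*x + y**2 - y + 2.
Note: deg(f) ≤ deg(F) = 2; strict inequality happens when F is divisible by Z (lost terms).
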